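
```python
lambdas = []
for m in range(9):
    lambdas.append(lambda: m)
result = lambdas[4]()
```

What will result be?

Step 1: The loop creates 9 lambdas, all referencing the same variable m.
Step 2: After the loop, m = 8 (final value).
Step 3: lambdas[4]() looks up m at call time and finds 8. This is the late binding gotcha. result = 8

The answer is 8.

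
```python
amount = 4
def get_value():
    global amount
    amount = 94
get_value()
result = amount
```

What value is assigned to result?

Step 1: amount = 4 globally.
Step 2: get_value() declares global amount and sets it to 94.
Step 3: After get_value(), global amount = 94. result = 94

The answer is 94.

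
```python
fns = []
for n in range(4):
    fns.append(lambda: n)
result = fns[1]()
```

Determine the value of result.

Step 1: The loop creates 4 lambdas, all referencing the same variable n.
Step 2: After the loop, n = 3 (final value).
Step 3: fns[1]() looks up n at call time and finds 3. This is the late binding gotcha. result = 3

The answer is 3.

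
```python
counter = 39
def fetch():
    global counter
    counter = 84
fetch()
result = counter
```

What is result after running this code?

Step 1: counter = 39 globally.
Step 2: fetch() declares global counter and sets it to 84.
Step 3: After fetch(), global counter = 84. result = 84

The answer is 84.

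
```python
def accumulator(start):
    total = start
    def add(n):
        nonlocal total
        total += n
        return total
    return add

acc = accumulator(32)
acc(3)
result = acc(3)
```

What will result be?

Step 1: accumulator(32) creates closure with total = 32.
Step 2: First acc(3): total = 32 + 3 = 35.
Step 3: Second acc(3): total = 35 + 3 = 38. result = 38

The answer is 38.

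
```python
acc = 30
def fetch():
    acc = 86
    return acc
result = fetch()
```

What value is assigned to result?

Step 1: Global acc = 30.
Step 2: fetch() creates local acc = 86, shadowing the global.
Step 3: Returns local acc = 86. result = 86

The answer is 86.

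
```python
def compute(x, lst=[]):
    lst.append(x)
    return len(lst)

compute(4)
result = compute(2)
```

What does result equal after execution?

Step 1: Mutable default list persists between calls.
Step 2: First call: lst = [4], len = 1. Second call: lst = [4, 2], len = 2.
Step 3: result = 2

The answer is 2.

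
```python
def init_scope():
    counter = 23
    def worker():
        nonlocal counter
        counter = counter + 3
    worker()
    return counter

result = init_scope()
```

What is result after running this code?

Step 1: init_scope() sets counter = 23.
Step 2: worker() uses nonlocal to modify counter in init_scope's scope: counter = 23 + 3 = 26.
Step 3: init_scope() returns the modified counter = 26

The answer is 26.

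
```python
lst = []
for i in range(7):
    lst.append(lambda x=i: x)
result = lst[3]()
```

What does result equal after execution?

Step 1: Default argument x=i captures i's value at each iteration.
Step 2: lst[3] captured x = 3 when i was 3.
Step 3: result = 3

The answer is 3.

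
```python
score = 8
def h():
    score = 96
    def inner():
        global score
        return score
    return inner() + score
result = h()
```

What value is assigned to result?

Step 1: Global score = 8. h() shadows with local score = 96.
Step 2: inner() uses global keyword, so inner() returns global score = 8.
Step 3: h() returns 8 + 96 = 104

The answer is 104.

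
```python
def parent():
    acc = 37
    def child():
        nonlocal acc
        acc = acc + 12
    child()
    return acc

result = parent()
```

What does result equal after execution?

Step 1: parent() sets acc = 37.
Step 2: child() uses nonlocal to modify acc in parent's scope: acc = 37 + 12 = 49.
Step 3: parent() returns the modified acc = 49

The answer is 49.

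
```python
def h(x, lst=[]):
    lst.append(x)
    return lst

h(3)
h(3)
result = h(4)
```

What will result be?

Step 1: Mutable default argument gotcha! The list [] is created once.
Step 2: Each call appends to the SAME list: [3], [3, 3], [3, 3, 4].
Step 3: result = [3, 3, 4]

The answer is [3, 3, 4].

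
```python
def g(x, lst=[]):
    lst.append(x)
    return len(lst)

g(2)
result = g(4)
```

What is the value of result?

Step 1: Mutable default list persists between calls.
Step 2: First call: lst = [2], len = 1. Second call: lst = [2, 4], len = 2.
Step 3: result = 2

The answer is 2.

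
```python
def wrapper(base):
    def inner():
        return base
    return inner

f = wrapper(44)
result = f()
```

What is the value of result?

Step 1: wrapper(44) creates closure capturing base = 44.
Step 2: f() returns the captured base = 44.
Step 3: result = 44

The answer is 44.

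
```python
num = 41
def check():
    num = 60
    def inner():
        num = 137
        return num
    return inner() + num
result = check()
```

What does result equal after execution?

Step 1: check() has local num = 60. inner() has local num = 137.
Step 2: inner() returns its local num = 137.
Step 3: check() returns 137 + its own num (60) = 197

The answer is 197.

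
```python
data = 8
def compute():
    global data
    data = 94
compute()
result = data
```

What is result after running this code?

Step 1: data = 8 globally.
Step 2: compute() declares global data and sets it to 94.
Step 3: After compute(), global data = 94. result = 94

The answer is 94.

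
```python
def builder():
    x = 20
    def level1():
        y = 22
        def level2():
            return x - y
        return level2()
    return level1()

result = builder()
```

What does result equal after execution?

Step 1: x = 20 in builder. y = 22 in level1.
Step 2: level2() reads x = 20 and y = 22 from enclosing scopes.
Step 3: result = 20 - 22 = -2

The answer is -2.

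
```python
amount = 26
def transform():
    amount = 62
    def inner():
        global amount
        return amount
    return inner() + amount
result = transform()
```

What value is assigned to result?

Step 1: Global amount = 26. transform() shadows with local amount = 62.
Step 2: inner() uses global keyword, so inner() returns global amount = 26.
Step 3: transform() returns 26 + 62 = 88

The answer is 88.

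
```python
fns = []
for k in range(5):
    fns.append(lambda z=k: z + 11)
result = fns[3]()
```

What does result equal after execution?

Step 1: Default argument z=k captures k's value at definition time.
Step 2: fns[3] was defined when k = 3, so z defaults to 3.
Step 3: result = 3 + 11 = 14 (default arg fixes the late binding issue)

The answer is 14.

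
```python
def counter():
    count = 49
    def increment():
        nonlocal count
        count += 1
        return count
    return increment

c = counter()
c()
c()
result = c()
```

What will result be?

Step 1: counter() creates closure with count = 49.
Step 2: Each c() call increments count via nonlocal. After 3 calls: 49 + 3 = 52.
Step 3: result = 52

The answer is 52.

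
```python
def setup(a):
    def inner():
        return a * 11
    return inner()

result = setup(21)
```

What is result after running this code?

Step 1: setup(21) binds parameter a = 21.
Step 2: inner() accesses a = 21 from enclosing scope.
Step 3: result = 21 * 11 = 231

The answer is 231.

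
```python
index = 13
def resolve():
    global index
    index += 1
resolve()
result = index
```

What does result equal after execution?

Step 1: index = 13 globally.
Step 2: resolve() modifies global index: index += 1 = 14.
Step 3: result = 14

The answer is 14.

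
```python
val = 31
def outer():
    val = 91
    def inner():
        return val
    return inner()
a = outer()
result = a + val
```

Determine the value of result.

Step 1: outer() has local val = 91. inner() reads from enclosing.
Step 2: outer() returns 91. Global val = 31 unchanged.
Step 3: result = 91 + 31 = 122

The answer is 122.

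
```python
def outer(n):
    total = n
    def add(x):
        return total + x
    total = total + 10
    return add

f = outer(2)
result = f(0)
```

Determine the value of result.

Step 1: outer(2) sets total = 2, then total = 2 + 10 = 12.
Step 2: Closures capture by reference, so add sees total = 12.
Step 3: f(0) returns 12 + 0 = 12

The answer is 12.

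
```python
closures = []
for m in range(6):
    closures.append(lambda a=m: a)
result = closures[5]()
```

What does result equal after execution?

Step 1: Default argument a=m captures m's value at each iteration.
Step 2: closures[5] captured a = 5 when m was 5.
Step 3: result = 5

The answer is 5.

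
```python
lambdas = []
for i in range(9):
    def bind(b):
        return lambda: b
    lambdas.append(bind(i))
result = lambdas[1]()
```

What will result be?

Step 1: bind(i) creates a new scope capturing b = i at call time.
Step 2: lambdas[1] = bind(1), so its lambda captures b = 1.
Step 3: result = 1 (closure factory fixes late binding)

The answer is 1.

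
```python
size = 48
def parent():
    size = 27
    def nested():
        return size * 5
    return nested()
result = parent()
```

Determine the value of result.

Step 1: parent() shadows global size with size = 27.
Step 2: nested() finds size = 27 in enclosing scope, computes 27 * 5 = 135.
Step 3: result = 135

The answer is 135.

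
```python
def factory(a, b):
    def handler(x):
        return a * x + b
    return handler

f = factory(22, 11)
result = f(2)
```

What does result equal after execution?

Step 1: factory(22, 11) captures a = 22, b = 11.
Step 2: f(2) computes 22 * 2 + 11 = 55.
Step 3: result = 55

The answer is 55.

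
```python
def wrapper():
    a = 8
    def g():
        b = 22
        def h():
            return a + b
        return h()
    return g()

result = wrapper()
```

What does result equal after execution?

Step 1: wrapper() defines a = 8. g() defines b = 22.
Step 2: h() accesses both from enclosing scopes: a = 8, b = 22.
Step 3: result = 8 + 22 = 30

The answer is 30.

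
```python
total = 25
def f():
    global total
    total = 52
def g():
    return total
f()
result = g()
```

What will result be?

Step 1: total = 25.
Step 2: f() sets global total = 52.
Step 3: g() reads global total = 52. result = 52

The answer is 52.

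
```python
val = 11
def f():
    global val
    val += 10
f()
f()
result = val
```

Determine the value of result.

Step 1: val = 11.
Step 2: First f(): val = 11 + 10 = 21.
Step 3: Second f(): val = 21 + 10 = 31. result = 31

The answer is 31.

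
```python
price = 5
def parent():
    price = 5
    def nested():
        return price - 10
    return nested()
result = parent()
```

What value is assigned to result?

Step 1: parent() shadows global price with price = 5.
Step 2: nested() finds price = 5 in enclosing scope, computes 5 - 10 = -5.
Step 3: result = -5

The answer is -5.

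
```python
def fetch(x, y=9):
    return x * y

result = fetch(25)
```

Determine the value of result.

Step 1: fetch(25) uses default y = 9.
Step 2: Returns 25 * 9 = 225.
Step 3: result = 225

The answer is 225.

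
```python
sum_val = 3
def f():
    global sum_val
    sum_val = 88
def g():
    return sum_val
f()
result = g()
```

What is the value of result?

Step 1: sum_val = 3.
Step 2: f() sets global sum_val = 88.
Step 3: g() reads global sum_val = 88. result = 88

The answer is 88.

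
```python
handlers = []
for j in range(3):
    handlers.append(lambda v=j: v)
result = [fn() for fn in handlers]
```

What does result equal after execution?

Step 1: Default arg v=j captures j at each iteration.
Step 2: Each lambda has its own default: 0, 1, ..., 2.
Step 3: result = [0, 1, 2]

The answer is [0, 1, 2].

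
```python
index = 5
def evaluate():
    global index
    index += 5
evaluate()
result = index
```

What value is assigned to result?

Step 1: index = 5 globally.
Step 2: evaluate() modifies global index: index += 5 = 10.
Step 3: result = 10

The answer is 10.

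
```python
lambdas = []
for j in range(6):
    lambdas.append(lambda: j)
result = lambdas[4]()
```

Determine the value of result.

Step 1: The loop creates 6 lambdas, all referencing the same variable j.
Step 2: After the loop, j = 5 (final value).
Step 3: lambdas[4]() looks up j at call time and finds 5. This is the late binding gotcha. result = 5

The answer is 5.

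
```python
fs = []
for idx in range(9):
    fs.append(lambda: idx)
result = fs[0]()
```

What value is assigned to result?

Step 1: The loop creates 9 lambdas, all referencing the same variable idx.
Step 2: After the loop, idx = 8 (final value).
Step 3: fs[0]() looks up idx at call time and finds 8. This is the late binding gotcha. result = 8

The answer is 8.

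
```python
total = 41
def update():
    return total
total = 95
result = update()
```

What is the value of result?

Step 1: total is first set to 41, then reassigned to 95.
Step 2: update() is called after the reassignment, so it looks up the current global total = 95.
Step 3: result = 95

The answer is 95.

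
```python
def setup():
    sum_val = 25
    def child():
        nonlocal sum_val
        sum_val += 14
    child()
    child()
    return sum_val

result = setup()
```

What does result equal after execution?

Step 1: sum_val starts at 25.
Step 2: child() is called 2 times, each adding 14.
Step 3: sum_val = 25 + 14 * 2 = 53

The answer is 53.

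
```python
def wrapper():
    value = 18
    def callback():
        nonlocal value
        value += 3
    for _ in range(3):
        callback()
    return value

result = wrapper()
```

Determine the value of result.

Step 1: value = 18.
Step 2: callback() is called 3 times in a loop, each adding 3 via nonlocal.
Step 3: value = 18 + 3 * 3 = 27

The answer is 27.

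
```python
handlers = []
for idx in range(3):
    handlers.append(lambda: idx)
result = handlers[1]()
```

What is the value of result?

Step 1: The loop creates 3 lambdas, all referencing the same variable idx.
Step 2: After the loop, idx = 2 (final value).
Step 3: handlers[1]() looks up idx at call time and finds 2. This is the late binding gotcha. result = 2

The answer is 2.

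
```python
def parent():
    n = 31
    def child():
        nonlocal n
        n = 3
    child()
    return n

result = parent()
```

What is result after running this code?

Step 1: parent() sets n = 31.
Step 2: child() uses nonlocal to reassign n = 3.
Step 3: result = 3

The answer is 3.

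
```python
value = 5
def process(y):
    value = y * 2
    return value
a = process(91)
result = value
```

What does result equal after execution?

Step 1: Global value = 5.
Step 2: process(91) creates local value = 91 * 2 = 182.
Step 3: Global value unchanged because no global keyword. result = 5

The answer is 5.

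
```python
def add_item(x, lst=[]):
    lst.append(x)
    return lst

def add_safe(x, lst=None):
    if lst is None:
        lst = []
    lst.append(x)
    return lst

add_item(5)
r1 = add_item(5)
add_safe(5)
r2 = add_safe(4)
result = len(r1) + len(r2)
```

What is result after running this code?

Step 1: add_item shares mutable default: after 2 calls, lst = [5, 5], len = 2.
Step 2: add_safe creates fresh list each time: r2 = [4], len = 1.
Step 3: result = 2 + 1 = 3

The answer is 3.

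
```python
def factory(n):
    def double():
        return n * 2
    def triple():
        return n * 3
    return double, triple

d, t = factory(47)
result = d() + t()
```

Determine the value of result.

Step 1: Both closures capture the same n = 47.
Step 2: d() = 47 * 2 = 94, t() = 47 * 3 = 141.
Step 3: result = 94 + 141 = 235

The answer is 235.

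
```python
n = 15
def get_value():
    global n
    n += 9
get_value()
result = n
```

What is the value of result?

Step 1: n = 15 globally.
Step 2: get_value() modifies global n: n += 9 = 24.
Step 3: result = 24

The answer is 24.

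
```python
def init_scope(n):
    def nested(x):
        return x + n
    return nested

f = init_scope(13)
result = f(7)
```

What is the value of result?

Step 1: init_scope(13) creates a closure that captures n = 13.
Step 2: f(7) calls the closure with x = 7, returning 7 + 13 = 20.
Step 3: result = 20

The answer is 20.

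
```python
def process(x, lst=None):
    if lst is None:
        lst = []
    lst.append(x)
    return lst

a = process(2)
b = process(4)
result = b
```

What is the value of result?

Step 1: None default with guard creates a NEW list each call.
Step 2: a = [2] (fresh list). b = [4] (another fresh list).
Step 3: result = [4] (this is the fix for mutable default)

The answer is [4].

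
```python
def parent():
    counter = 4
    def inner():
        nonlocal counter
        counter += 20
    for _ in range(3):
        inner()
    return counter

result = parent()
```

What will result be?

Step 1: counter = 4.
Step 2: inner() is called 3 times in a loop, each adding 20 via nonlocal.
Step 3: counter = 4 + 20 * 3 = 64

The answer is 64.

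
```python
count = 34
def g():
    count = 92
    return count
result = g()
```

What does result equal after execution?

Step 1: Global count = 34.
Step 2: g() creates local count = 92, shadowing the global.
Step 3: Returns local count = 92. result = 92

The answer is 92.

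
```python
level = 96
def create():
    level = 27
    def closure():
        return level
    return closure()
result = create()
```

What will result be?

Step 1: level = 96 globally, but create() defines level = 27 locally.
Step 2: closure() looks up level. Not in local scope, so checks enclosing scope (create) and finds level = 27.
Step 3: result = 27

The answer is 27.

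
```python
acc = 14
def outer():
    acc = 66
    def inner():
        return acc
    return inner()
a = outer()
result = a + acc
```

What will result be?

Step 1: outer() has local acc = 66. inner() reads from enclosing.
Step 2: outer() returns 66. Global acc = 14 unchanged.
Step 3: result = 66 + 14 = 80

The answer is 80.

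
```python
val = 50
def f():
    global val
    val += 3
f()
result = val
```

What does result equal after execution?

Step 1: val = 50 globally.
Step 2: f() modifies global val: val += 3 = 53.
Step 3: result = 53

The answer is 53.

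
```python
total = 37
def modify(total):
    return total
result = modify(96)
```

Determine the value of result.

Step 1: Global total = 37.
Step 2: modify(96) takes parameter total = 96, which shadows the global.
Step 3: result = 96

The answer is 96.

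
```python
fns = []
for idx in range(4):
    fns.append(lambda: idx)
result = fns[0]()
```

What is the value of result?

Step 1: The loop creates 4 lambdas, all referencing the same variable idx.
Step 2: After the loop, idx = 3 (final value).
Step 3: fns[0]() looks up idx at call time and finds 3. This is the late binding gotcha. result = 3

The answer is 3.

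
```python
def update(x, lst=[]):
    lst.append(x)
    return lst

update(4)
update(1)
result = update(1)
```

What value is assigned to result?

Step 1: Mutable default argument gotcha! The list [] is created once.
Step 2: Each call appends to the SAME list: [4], [4, 1], [4, 1, 1].
Step 3: result = [4, 1, 1]

The answer is [4, 1, 1].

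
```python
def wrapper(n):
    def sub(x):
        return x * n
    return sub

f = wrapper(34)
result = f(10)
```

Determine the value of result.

Step 1: wrapper(34) creates a closure capturing n = 34.
Step 2: f(10) computes 10 * 34 = 340.
Step 3: result = 340

The answer is 340.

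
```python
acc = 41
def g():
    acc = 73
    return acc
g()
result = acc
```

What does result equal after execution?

Step 1: acc = 41 globally.
Step 2: g() creates a LOCAL acc = 73 (no global keyword!).
Step 3: The global acc is unchanged. result = 41

The answer is 41.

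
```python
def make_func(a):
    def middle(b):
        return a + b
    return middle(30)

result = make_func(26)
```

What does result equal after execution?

Step 1: make_func(26) passes a = 26.
Step 2: middle(30) has b = 30, reads a = 26 from enclosing.
Step 3: result = 26 + 30 = 56

The answer is 56.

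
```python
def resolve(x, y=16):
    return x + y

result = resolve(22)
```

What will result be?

Step 1: resolve(22) uses default y = 16.
Step 2: Returns 22 + 16 = 38.
Step 3: result = 38

The answer is 38.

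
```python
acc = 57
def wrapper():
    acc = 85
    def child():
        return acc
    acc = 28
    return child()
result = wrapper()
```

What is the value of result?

Step 1: wrapper() sets acc = 85, then later acc = 28.
Step 2: child() is called after acc is reassigned to 28. Closures capture variables by reference, not by value.
Step 3: result = 28

The answer is 28.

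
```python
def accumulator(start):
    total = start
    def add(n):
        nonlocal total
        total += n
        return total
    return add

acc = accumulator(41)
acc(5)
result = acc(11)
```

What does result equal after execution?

Step 1: accumulator(41) creates closure with total = 41.
Step 2: First acc(5): total = 41 + 5 = 46.
Step 3: Second acc(11): total = 46 + 11 = 57. result = 57

The answer is 57.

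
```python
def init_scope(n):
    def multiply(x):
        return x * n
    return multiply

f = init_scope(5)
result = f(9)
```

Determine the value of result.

Step 1: init_scope(5) returns multiply closure with n = 5.
Step 2: f(9) computes 9 * 5 = 45.
Step 3: result = 45

The answer is 45.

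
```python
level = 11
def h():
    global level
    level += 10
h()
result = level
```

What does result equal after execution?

Step 1: level = 11 globally.
Step 2: h() modifies global level: level += 10 = 21.
Step 3: result = 21

The answer is 21.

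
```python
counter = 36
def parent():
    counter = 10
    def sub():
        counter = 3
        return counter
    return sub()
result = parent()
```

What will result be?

Step 1: Three scopes define counter: global (36), parent (10), sub (3).
Step 2: sub() has its own local counter = 3, which shadows both enclosing and global.
Step 3: result = 3 (local wins in LEGB)

The answer is 3.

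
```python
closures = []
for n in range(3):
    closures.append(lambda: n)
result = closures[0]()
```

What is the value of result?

Step 1: The loop creates 3 lambdas, all referencing the same variable n.
Step 2: After the loop, n = 2 (final value).
Step 3: closures[0]() looks up n at call time and finds 2. This is the late binding gotcha. result = 2

The answer is 2.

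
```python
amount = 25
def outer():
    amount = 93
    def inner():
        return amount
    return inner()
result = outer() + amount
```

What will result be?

Step 1: Global amount = 25. outer() shadows with amount = 93.
Step 2: inner() returns enclosing amount = 93. outer() = 93.
Step 3: result = 93 + global amount (25) = 118

The answer is 118.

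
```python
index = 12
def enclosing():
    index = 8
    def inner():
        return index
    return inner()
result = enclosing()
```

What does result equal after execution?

Step 1: index = 12 globally, but enclosing() defines index = 8 locally.
Step 2: inner() looks up index. Not in local scope, so checks enclosing scope (enclosing) and finds index = 8.
Step 3: result = 8

The answer is 8.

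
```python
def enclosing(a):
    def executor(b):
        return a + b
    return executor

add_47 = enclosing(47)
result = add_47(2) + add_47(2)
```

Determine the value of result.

Step 1: add_47 captures a = 47.
Step 2: add_47(2) = 47 + 2 = 49, called twice.
Step 3: result = 49 + 49 = 98

The answer is 98.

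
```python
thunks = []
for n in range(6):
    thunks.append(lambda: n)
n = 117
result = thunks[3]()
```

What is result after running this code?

Step 1: Lambdas capture the variable n by reference, not by value.
Step 2: After the loop, n is reassigned to 117.
Step 3: thunks[3]() looks up the current n = 117. result = 117

The answer is 117.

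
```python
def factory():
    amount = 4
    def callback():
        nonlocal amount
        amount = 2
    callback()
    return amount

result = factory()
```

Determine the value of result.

Step 1: factory() sets amount = 4.
Step 2: callback() uses nonlocal to reassign amount = 2.
Step 3: result = 2

The answer is 2.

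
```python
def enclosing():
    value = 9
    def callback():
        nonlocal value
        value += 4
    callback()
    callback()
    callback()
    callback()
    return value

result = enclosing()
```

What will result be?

Step 1: value starts at 9.
Step 2: callback() is called 4 times, each adding 4.
Step 3: value = 9 + 4 * 4 = 25

The answer is 25.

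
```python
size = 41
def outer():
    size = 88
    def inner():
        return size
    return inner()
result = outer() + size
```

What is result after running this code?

Step 1: Global size = 41. outer() shadows with size = 88.
Step 2: inner() returns enclosing size = 88. outer() = 88.
Step 3: result = 88 + global size (41) = 129

The answer is 129.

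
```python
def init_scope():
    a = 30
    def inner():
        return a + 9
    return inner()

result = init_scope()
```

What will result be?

Step 1: init_scope() defines a = 30.
Step 2: inner() reads a = 30 from enclosing scope, returns 30 + 9 = 39.
Step 3: result = 39

The answer is 39.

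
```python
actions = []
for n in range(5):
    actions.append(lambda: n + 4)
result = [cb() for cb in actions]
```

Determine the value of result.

Step 1: All lambdas capture n by reference. After the loop, n = 4.
Step 2: Each call returns 4 + 4 = 8.
Step 3: result = [8, 8, 8, 8, 8]

The answer is [8, 8, 8, 8, 8].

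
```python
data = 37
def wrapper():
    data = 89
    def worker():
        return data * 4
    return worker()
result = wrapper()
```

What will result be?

Step 1: wrapper() shadows global data with data = 89.
Step 2: worker() finds data = 89 in enclosing scope, computes 89 * 4 = 356.
Step 3: result = 356

The answer is 356.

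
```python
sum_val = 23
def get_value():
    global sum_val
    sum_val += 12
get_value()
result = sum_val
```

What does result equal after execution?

Step 1: sum_val = 23 globally.
Step 2: get_value() modifies global sum_val: sum_val += 12 = 35.
Step 3: result = 35

The answer is 35.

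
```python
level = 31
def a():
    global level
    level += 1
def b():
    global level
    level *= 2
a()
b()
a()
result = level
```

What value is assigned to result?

Step 1: level = 31.
Step 2: a(): level = 31 + 1 = 32.
Step 3: b(): level = 32 * 2 = 64.
Step 4: a(): level = 64 + 1 = 65

The answer is 65.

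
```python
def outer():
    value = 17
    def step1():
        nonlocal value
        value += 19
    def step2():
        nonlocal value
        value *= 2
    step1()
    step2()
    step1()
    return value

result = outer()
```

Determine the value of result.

Step 1: value = 17.
Step 2: step1(): value = 17 + 19 = 36.
Step 3: step2(): value = 36 * 2 = 72.
Step 4: step1(): value = 72 + 19 = 91. result = 91

The answer is 91.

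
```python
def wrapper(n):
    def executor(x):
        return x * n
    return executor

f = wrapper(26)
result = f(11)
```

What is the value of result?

Step 1: wrapper(26) creates a closure capturing n = 26.
Step 2: f(11) computes 11 * 26 = 286.
Step 3: result = 286

The answer is 286.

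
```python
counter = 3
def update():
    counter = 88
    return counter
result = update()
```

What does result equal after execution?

Step 1: Global counter = 3.
Step 2: update() creates local counter = 88, shadowing the global.
Step 3: Returns local counter = 88. result = 88

The answer is 88.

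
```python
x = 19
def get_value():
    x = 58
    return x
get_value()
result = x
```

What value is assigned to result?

Step 1: x = 19 globally.
Step 2: get_value() creates a LOCAL x = 58 (no global keyword!).
Step 3: The global x is unchanged. result = 19

The answer is 19.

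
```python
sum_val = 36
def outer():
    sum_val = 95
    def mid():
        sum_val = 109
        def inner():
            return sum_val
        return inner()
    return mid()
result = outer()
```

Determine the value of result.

Step 1: Three levels of shadowing: global 36, outer 95, mid 109.
Step 2: inner() finds sum_val = 109 in enclosing mid() scope.
Step 3: result = 109

The answer is 109.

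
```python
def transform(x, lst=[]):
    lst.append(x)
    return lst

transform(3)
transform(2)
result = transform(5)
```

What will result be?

Step 1: Mutable default argument gotcha! The list [] is created once.
Step 2: Each call appends to the SAME list: [3], [3, 2], [3, 2, 5].
Step 3: result = [3, 2, 5]

The answer is [3, 2, 5].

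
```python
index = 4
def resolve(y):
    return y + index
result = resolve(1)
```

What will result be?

Step 1: index = 4 is defined globally.
Step 2: resolve(1) uses parameter y = 1 and looks up index from global scope = 4.
Step 3: result = 1 + 4 = 5

The answer is 5.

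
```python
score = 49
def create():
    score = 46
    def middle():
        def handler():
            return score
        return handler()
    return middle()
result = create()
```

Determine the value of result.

Step 1: create() defines score = 46. middle() and handler() have no local score.
Step 2: handler() checks local (none), enclosing middle() (none), enclosing create() and finds score = 46.
Step 3: result = 46

The answer is 46.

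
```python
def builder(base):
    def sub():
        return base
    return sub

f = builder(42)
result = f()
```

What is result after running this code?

Step 1: builder(42) creates closure capturing base = 42.
Step 2: f() returns the captured base = 42.
Step 3: result = 42

The answer is 42.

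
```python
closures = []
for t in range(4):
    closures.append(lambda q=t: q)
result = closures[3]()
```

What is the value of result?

Step 1: Default argument q=t captures t's value at each iteration.
Step 2: closures[3] captured q = 3 when t was 3.
Step 3: result = 3

The answer is 3.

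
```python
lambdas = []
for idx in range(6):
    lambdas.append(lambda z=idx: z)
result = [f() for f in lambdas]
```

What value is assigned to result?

Step 1: Default arg z=idx captures idx at each iteration.
Step 2: Each lambda has its own default: 0, 1, ..., 5.
Step 3: result = [0, 1, 2, 3, 4, 5]

The answer is [0, 1, 2, 3, 4, 5].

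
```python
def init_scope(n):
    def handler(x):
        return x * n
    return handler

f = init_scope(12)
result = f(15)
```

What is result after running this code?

Step 1: init_scope(12) creates a closure capturing n = 12.
Step 2: f(15) computes 15 * 12 = 180.
Step 3: result = 180

The answer is 180.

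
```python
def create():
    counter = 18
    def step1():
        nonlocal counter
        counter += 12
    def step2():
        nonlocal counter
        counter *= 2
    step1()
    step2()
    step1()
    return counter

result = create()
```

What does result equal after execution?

Step 1: counter = 18.
Step 2: step1(): counter = 18 + 12 = 30.
Step 3: step2(): counter = 30 * 2 = 60.
Step 4: step1(): counter = 60 + 12 = 72. result = 72

The answer is 72.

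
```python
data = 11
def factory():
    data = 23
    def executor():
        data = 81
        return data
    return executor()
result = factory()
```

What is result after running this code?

Step 1: Three scopes define data: global (11), factory (23), executor (81).
Step 2: executor() has its own local data = 81, which shadows both enclosing and global.
Step 3: result = 81 (local wins in LEGB)

The answer is 81.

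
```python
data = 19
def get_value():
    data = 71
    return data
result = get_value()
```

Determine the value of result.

Step 1: Global data = 19.
Step 2: get_value() creates local data = 71, shadowing the global.
Step 3: Returns local data = 71. result = 71

The answer is 71.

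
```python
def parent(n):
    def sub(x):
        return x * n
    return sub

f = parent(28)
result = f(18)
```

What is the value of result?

Step 1: parent(28) creates a closure capturing n = 28.
Step 2: f(18) computes 18 * 28 = 504.
Step 3: result = 504

The answer is 504.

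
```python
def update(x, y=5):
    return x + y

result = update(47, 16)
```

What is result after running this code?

Step 1: update(47, 16) overrides default y with 16.
Step 2: Returns 47 + 16 = 63.
Step 3: result = 63

The answer is 63.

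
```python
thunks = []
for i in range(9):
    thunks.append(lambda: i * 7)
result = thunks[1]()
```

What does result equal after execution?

Step 1: All lambdas reference the same variable i (late binding).
Step 2: After the loop, i = 8. Every lambda returns i * 7.
Step 3: thunks[1]() = 8 * 7 = 56

The answer is 56.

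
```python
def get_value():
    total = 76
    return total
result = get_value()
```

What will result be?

Step 1: get_value() defines total = 76 in its local scope.
Step 2: return total finds the local variable total = 76.
Step 3: result = 76

The answer is 76.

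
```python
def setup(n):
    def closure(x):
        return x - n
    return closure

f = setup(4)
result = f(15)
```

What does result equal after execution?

Step 1: setup(4) creates a closure capturing n = 4.
Step 2: f(15) computes 15 - 4 = 11.
Step 3: result = 11

The answer is 11.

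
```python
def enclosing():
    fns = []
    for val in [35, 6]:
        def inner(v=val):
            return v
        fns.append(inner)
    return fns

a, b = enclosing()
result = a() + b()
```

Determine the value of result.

Step 1: Default argument v=val captures val at each iteration.
Step 2: a() returns 35 (captured at first iteration), b() returns 6 (captured at second).
Step 3: result = 35 + 6 = 41

The answer is 41.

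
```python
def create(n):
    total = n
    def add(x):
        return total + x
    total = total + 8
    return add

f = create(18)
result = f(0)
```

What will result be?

Step 1: create(18) sets total = 18, then total = 18 + 8 = 26.
Step 2: Closures capture by reference, so add sees total = 26.
Step 3: f(0) returns 26 + 0 = 26

The answer is 26.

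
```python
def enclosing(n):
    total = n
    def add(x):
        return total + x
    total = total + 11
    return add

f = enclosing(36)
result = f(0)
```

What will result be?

Step 1: enclosing(36) sets total = 36, then total = 36 + 11 = 47.
Step 2: Closures capture by reference, so add sees total = 47.
Step 3: f(0) returns 47 + 0 = 47

The answer is 47.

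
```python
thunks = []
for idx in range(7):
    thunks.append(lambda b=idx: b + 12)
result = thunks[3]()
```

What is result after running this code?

Step 1: Default argument b=idx captures idx's value at definition time.
Step 2: thunks[3] was defined when idx = 3, so b defaults to 3.
Step 3: result = 3 + 12 = 15 (default arg fixes the late binding issue)

The answer is 15.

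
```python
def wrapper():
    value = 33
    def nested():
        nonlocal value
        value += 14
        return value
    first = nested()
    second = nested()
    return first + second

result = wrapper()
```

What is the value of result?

Step 1: value starts at 33.
Step 2: First call: value = 33 + 14 = 47, returns 47.
Step 3: Second call: value = 47 + 14 = 61, returns 61.
Step 4: result = 47 + 61 = 108

The answer is 108.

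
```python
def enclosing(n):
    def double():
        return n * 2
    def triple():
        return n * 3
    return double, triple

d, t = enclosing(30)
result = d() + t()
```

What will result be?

Step 1: Both closures capture the same n = 30.
Step 2: d() = 30 * 2 = 60, t() = 30 * 3 = 90.
Step 3: result = 60 + 90 = 150

The answer is 150.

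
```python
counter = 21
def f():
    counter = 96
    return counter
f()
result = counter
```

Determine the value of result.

Step 1: counter = 21 globally.
Step 2: f() creates a LOCAL counter = 96 (no global keyword!).
Step 3: The global counter is unchanged. result = 21

The answer is 21.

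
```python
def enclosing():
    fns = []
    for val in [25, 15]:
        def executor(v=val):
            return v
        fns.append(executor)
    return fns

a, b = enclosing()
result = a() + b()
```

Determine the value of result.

Step 1: Default argument v=val captures val at each iteration.
Step 2: a() returns 25 (captured at first iteration), b() returns 15 (captured at second).
Step 3: result = 25 + 15 = 40

The answer is 40.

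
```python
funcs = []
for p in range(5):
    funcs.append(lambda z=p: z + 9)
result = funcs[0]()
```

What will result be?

Step 1: Default argument z=p captures p's value at definition time.
Step 2: funcs[0] was defined when p = 0, so z defaults to 0.
Step 3: result = 0 + 9 = 9 (default arg fixes the late binding issue)

The answer is 9.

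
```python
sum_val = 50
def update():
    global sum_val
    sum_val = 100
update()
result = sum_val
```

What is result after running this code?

Step 1: sum_val = 50 globally.
Step 2: update() declares global sum_val and sets it to 100.
Step 3: After update(), global sum_val = 100. result = 100

The answer is 100.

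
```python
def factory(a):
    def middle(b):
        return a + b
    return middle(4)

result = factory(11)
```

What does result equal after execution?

Step 1: factory(11) passes a = 11.
Step 2: middle(4) has b = 4, reads a = 11 from enclosing.
Step 3: result = 11 + 4 = 15

The answer is 15.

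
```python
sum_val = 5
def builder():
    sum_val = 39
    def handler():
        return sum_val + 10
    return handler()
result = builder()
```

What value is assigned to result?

Step 1: builder() shadows global sum_val with sum_val = 39.
Step 2: handler() finds sum_val = 39 in enclosing scope, computes 39 + 10 = 49.
Step 3: result = 49

The answer is 49.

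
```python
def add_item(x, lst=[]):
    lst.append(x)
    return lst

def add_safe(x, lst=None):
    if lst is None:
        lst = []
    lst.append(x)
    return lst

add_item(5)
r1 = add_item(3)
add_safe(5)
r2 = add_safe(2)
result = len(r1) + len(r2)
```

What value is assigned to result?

Step 1: add_item shares mutable default: after 2 calls, lst = [5, 3], len = 2.
Step 2: add_safe creates fresh list each time: r2 = [2], len = 1.
Step 3: result = 2 + 1 = 3

The answer is 3.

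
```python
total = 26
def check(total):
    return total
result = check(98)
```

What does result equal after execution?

Step 1: Global total = 26.
Step 2: check(98) takes parameter total = 98, which shadows the global.
Step 3: result = 98

The answer is 98.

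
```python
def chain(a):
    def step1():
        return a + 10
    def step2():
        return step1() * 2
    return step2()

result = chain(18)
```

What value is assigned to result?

Step 1: chain(18) captures a = 18.
Step 2: step2() calls step1() which returns 18 + 10 = 28.
Step 3: step2() returns 28 * 2 = 56

The answer is 56.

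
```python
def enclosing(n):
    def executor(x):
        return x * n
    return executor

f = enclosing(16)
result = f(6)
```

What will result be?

Step 1: enclosing(16) creates a closure capturing n = 16.
Step 2: f(6) computes 6 * 16 = 96.
Step 3: result = 96

The answer is 96.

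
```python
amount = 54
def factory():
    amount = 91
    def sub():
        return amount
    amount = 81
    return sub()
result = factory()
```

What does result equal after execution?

Step 1: factory() sets amount = 91, then later amount = 81.
Step 2: sub() is called after amount is reassigned to 81. Closures capture variables by reference, not by value.
Step 3: result = 81

The answer is 81.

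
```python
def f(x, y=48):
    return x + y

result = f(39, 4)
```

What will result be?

Step 1: f(39, 4) overrides default y with 4.
Step 2: Returns 39 + 4 = 43.
Step 3: result = 43

The answer is 43.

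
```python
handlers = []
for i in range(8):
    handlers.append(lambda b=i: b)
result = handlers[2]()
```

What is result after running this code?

Step 1: Default argument b=i captures i's value at each iteration.
Step 2: handlers[2] captured b = 2 when i was 2.
Step 3: result = 2

The answer is 2.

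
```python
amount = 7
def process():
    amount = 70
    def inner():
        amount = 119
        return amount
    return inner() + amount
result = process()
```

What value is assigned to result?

Step 1: process() has local amount = 70. inner() has local amount = 119.
Step 2: inner() returns its local amount = 119.
Step 3: process() returns 119 + its own amount (70) = 189

The answer is 189.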